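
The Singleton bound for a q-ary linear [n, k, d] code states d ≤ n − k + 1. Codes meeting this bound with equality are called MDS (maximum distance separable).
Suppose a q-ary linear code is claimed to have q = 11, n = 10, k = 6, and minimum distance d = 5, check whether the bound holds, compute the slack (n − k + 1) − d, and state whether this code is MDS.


Singleton RHS = n − k + 1 = 5, slack = 0, bound satisfied, MDS.

Singleton bound: d ≤ n − k + 1.
Here n = 10, k = 6, so n − k + 1 = 5.
Given d = 5, check d ≤ 5: YES.
Slack = (n − k + 1) − d = 0.
The code is MDS (slack = 0).
Description: the claimed parameters are [10, 6, 5]_11; such a code would be MDS (meets Singleton bound).


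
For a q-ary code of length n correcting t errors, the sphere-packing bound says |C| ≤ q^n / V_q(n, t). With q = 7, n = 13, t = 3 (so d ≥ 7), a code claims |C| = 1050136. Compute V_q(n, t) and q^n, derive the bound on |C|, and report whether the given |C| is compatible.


V_q(n, t) = 64663, q^n = 96889010407, Hamming bound = 1498368, |C| = 1050136 ≤ bound (satisfied).

Step 1: Compute V_q(n, t) = Σ_{j=0}^3 C(n, j) (q−1)^j.
  j = 0: C(13,0)·(6)^0 = 1·1 = 1.
  j = 1: C(13,1)·(6)^1 = 13·6 = 78.
  j = 2: C(13,2)·(6)^2 = 78·36 = 2808.
  j = 3: C(13,3)·(6)^3 = 286·216 = 61776.
  V_q(n, t) = 1 + 78 + 2808 + 61776 = 64663.
Step 2: q^n = 7^13 = 96889010407.
Step 3: Hamming bound ⌊q^n / V_q(n,t)⌋ = ⌊96889010407/64663⌋ = 1498368.
Step 4: Compare |C| = 1050136 to 1498368: satisfied.
The claimed |C| lies below the Hamming bound.


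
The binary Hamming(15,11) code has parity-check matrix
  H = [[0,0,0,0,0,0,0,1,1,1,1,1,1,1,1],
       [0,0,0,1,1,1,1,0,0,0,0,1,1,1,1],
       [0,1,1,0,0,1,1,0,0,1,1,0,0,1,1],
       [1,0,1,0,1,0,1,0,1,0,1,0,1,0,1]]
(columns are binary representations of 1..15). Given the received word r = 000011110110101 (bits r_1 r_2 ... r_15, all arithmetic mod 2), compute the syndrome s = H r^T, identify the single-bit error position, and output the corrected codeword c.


s = (1, 1, 1, 1)^T, error position = 15, corrected codeword c = 000011110110100

Compute s = H r^T mod 2 one row at a time:
  s_1 = 1 + 0 + 1 + 1 + 0 + 1 + 0 + 1 = 5 ≡ 1 (mod 2).
  s_2 = 0 + 1 + 1 + 1 + 0 + 1 + 0 + 1 = 5 ≡ 1 (mod 2).
  s_3 = 0 + 0 + 1 + 1 + 1 + 1 + 0 + 1 = 5 ≡ 1 (mod 2).
  s_4 = 0 + 0 + 1 + 1 + 0 + 1 + 1 + 1 = 5 ≡ 1 (mod 2).
s = (1, 1, 1, 1)^T — this equals column 15 of H (binary 1111), so error is at position 15.
Correct: flip bit 15 of r = 000011110110101 to get c = 000011110110100.


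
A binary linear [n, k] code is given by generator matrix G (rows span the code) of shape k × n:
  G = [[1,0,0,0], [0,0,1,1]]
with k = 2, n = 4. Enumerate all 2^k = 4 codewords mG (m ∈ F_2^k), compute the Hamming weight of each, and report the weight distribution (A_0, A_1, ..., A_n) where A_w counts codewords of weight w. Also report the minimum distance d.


Weight distribution: A_0 = 1, A_1 = 1, A_2 = 1, A_3 = 1. Minimum distance d = 1.

Enumerate all 2^2 = 4 messages m ∈ F_2^2.
For each, compute codeword c = mG in F_2^4, then tally its weight.
  m = 00 → c = 0000, weight = 0.
  m = 10 → c = 1000, weight = 1.
  m = 01 → c = 0011, weight = 2.
  m = 11 → c = 1011, weight = 3.
Tally weights:
  weight 0: 1 codewords.
  weight 1: 1 codewords.
  weight 2: 1 codewords.
  weight 3: 1 codewords.
Minimum distance d = smallest w > 0 with A_w > 0 = 1.
Sanity: Σ A_w = 4 = 2^2 = 4 ✓.


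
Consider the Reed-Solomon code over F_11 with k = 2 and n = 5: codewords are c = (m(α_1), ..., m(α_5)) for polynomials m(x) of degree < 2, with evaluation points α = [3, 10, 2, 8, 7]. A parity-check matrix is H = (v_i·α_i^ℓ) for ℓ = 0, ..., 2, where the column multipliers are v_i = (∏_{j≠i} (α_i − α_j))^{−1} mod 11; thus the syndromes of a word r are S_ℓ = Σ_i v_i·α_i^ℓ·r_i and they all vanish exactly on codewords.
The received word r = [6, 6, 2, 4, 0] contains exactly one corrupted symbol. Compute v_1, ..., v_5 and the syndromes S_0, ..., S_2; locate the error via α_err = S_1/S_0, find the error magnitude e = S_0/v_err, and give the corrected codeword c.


S = (10, 1, 10), error at position 2, error magnitude e = 5, c = [6, 1, 2, 4, 0].

Step 1: column multipliers v_i = (∏_{j≠i}(α_i − α_j))^{−1} mod 11.
  i = 1 (α = 3): (3−10)(3−2)(3−8)(3−7) = (−7)·1·(−5)·(−4) = −140 ≡ 3, so v_1 = 3^{−1} = 4 (mod 11).
  i = 2 (α = 10): (10−3)(10−2)(10−8)(10−7) = 7·8·2·3 = 336 ≡ 6, so v_2 = 6^{−1} = 2 (mod 11).
  i = 3 (α = 2): (2−3)(2−10)(2−8)(2−7) = (−1)·(−8)·(−6)·(−5) = 240 ≡ 9, so v_3 = 9^{−1} = 5 (mod 11).
  i = 4 (α = 8): (8−3)(8−10)(8−2)(8−7) = 5·(−2)·6·1 = −60 ≡ 6, so v_4 = 6^{−1} = 2 (mod 11).
  i = 5 (α = 7): (7−3)(7−10)(7−2)(7−8) = 4·(−3)·5·(−1) = 60 ≡ 5, so v_5 = 5^{−1} = 9 (mod 11).
  v = [4, 2, 5, 2, 9].
Step 2: syndromes of r = [6, 6, 2, 4, 0] (all sums mod 11).
  S_0 = Σ v_i r_i = 4·6 + 2·6 + 5·2 + 2·4 + 9·0 = 54 ≡ 10.
  S_1 = Σ v_i α_i r_i = 4·3·6 + 2·10·6 + 5·2·2 + 2·8·4 + 9·7·0 = 276 ≡ 1.
  α_i^2 mod 11 = [9, 1, 4, 9, 5].
  S_2 = Σ v_i α_i^2 r_i = 4·9·6 + 2·1·6 + 5·4·2 + 2·9·4 + 9·5·0 = 340 ≡ 10.
  S = (10, 1, 10) ≠ 0, so r is not a codeword (an error is present).
Step 3: locate the error. For a single error e at position i, S_ℓ = v_i·e·α_i^ℓ, so α_err = S_1/S_0.
  S_0^{−1} = 10^{−1} = 10 (mod 11), so α_err = 1·10 = 10 ≡ 10 = α_2. Error position i = 2.
  Consistency check: S_2/S_1 = 10·1 = 10 ≡ 10 = α_err ✓ (single-error assumption holds).
Step 4: error magnitude e = S_0/v_2 = S_0·∏_{j≠2}(α_2 − α_j) = 10·6 = 60 ≡ 5 (mod 11).
Step 5: correct position 2: c_2 = r_2 − e = 6 − 5 ≡ 1 (mod 11). Hence c = [6, 1, 2, 4, 0].
  Check: interpolating c through the α_i gives m(x) = 5 + 4·x (degree < 2) with m(α_i) = c_i for every i, so c is indeed a codeword.


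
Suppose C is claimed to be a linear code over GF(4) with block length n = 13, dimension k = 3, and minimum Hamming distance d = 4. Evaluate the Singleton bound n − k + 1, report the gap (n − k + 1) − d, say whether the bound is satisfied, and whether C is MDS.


Singleton RHS = n − k + 1 = 11, slack = 7, bound satisfied, not MDS.

Singleton bound: d ≤ n − k + 1.
Here n = 13, k = 3, so n − k + 1 = 11.
Given d = 4, check d ≤ 11: YES.
Slack = (n − k + 1) − d = 7.
The code is NOT MDS (slack = 7 > 0).
Description: the claimed parameters are [13, 3, 4]_4; such a code would be non-MDS.


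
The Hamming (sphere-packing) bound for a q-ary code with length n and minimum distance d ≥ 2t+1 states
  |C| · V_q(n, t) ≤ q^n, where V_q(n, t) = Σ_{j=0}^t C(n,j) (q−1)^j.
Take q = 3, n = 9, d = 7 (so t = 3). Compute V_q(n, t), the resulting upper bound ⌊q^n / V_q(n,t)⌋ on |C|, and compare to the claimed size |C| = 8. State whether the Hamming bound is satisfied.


V_q(n, t) = 835, q^n = 19683, Hamming bound = 23, |C| = 8 ≤ bound (satisfied).

Step 1: Compute V_q(n, t) = Σ_{j=0}^3 C(n, j) (q−1)^j.
  j = 0: C(9,0)·(2)^0 = 1·1 = 1.
  j = 1: C(9,1)·(2)^1 = 9·2 = 18.
  j = 2: C(9,2)·(2)^2 = 36·4 = 144.
  j = 3: C(9,3)·(2)^3 = 84·8 = 672.
  V_q(n, t) = 1 + 18 + 144 + 672 = 835.
Step 2: q^n = 3^9 = 19683.
Step 3: Hamming bound ⌊q^n / V_q(n,t)⌋ = ⌊19683/835⌋ = 23.
Step 4: Compare |C| = 8 to 23: satisfied.
The claimed |C| lies below the Hamming bound.


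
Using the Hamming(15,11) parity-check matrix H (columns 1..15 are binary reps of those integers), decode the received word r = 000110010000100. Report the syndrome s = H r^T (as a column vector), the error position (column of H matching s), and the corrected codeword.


s = (0, 1, 0, 0)^T, error position = 4, corrected codeword c = 000010010000100

Compute s = H r^T mod 2 one row at a time:
  s_1 = 1 + 0 + 0 + 0 + 0 + 1 + 0 + 0 = 2 ≡ 0 (mod 2).
  s_2 = 1 + 1 + 0 + 0 + 0 + 1 + 0 + 0 = 3 ≡ 1 (mod 2).
  s_3 = 0 + 0 + 0 + 0 + 0 + 0 + 0 + 0 = 0 ≡ 0 (mod 2).
  s_4 = 0 + 0 + 1 + 0 + 0 + 0 + 1 + 0 = 2 ≡ 0 (mod 2).
s = (0, 1, 0, 0)^T — this equals column 4 of H (binary 0100), so error is at position 4.
Correct: flip bit 4 of r = 000110010000100 to get c = 000010010000100.


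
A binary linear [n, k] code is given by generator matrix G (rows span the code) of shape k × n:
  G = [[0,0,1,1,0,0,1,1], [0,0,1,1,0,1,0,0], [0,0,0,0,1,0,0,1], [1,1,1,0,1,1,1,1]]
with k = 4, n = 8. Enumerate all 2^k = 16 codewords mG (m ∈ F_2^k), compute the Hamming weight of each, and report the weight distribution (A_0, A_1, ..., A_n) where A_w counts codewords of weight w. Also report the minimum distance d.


Weight distribution: A_0 = 1, A_2 = 1, A_3 = 3, A_4 = 5, A_5 = 4, A_6 = 1, A_7 = 1. Minimum distance d = 2.

Enumerate all 2^4 = 16 messages m ∈ F_2^4.
For each, compute codeword c = mG in F_2^8, then tally its weight.
  m = 0000 → c = 00000000, weight = 0.
  m = 1000 → c = 00110011, weight = 4.
  m = 0100 → c = 00110100, weight = 3.
  m = 1100 → c = 00000111, weight = 3.
  m = 0010 → c = 00001001, weight = 2.
  m = 1010 → c = 00111010, weight = 4.
  m = 0110 → c = 00111101, weight = 5.
  m = 1110 → c = 00001110, weight = 3.
  m = 0001 → c = 11101111, weight = 7.
  m = 1001 → c = 11011100, weight = 5.
  m = 0101 → c = 11011011, weight = 6.
  m = 1101 → c = 11101000, weight = 4.
  m = 0011 → c = 11100110, weight = 5.
  m = 1011 → c = 11010101, weight = 5.
  m = 0111 → c = 11010010, weight = 4.
  m = 1111 → c = 11100001, weight = 4.
Tally weights:
  weight 0: 1 codewords.
  weight 2: 1 codewords.
  weight 3: 3 codewords.
  weight 4: 5 codewords.
  weight 5: 4 codewords.
  weight 6: 1 codewords.
  weight 7: 1 codewords.
Minimum distance d = smallest w > 0 with A_w > 0 = 2.
Sanity: Σ A_w = 16 = 2^4 = 16 ✓.


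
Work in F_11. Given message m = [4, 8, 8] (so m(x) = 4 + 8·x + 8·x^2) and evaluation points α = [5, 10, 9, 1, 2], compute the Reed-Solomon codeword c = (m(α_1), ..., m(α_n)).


c = [2, 4, 9, 9, 8]

Message polynomial: m(x) = 4 + 8·x + 8·x^2 (mod 11).
For each evaluation point α_i, compute m(α_i) mod 11:
  α_1 = 5: Horner steps 8 → 4 → 2, so m(5) = 2.
  α_2 = 10: Horner steps 8 → 0 → 4, so m(10) = 4.
  α_3 = 9: Horner steps 8 → 3 → 9, so m(9) = 9.
  α_4 = 1: Horner steps 8 → 5 → 9, so m(1) = 9.
  α_5 = 2: Horner steps 8 → 2 → 8, so m(2) = 8.
Codeword c = [2, 4, 9, 9, 8] ∈ F_11^5.


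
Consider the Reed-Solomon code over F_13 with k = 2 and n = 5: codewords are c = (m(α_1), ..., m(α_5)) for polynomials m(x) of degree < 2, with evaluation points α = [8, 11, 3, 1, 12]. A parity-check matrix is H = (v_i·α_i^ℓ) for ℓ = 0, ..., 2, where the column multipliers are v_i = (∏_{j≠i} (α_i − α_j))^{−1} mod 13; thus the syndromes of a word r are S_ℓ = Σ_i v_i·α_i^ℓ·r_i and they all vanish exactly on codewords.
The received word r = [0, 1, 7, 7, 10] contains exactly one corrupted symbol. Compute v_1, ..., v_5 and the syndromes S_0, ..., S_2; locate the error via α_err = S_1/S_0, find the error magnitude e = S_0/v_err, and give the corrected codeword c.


S = (3, 3, 3), error at position 4, error magnitude e = 5, c = [0, 1, 7, 2, 10].

Step 1: column multipliers v_i = (∏_{j≠i}(α_i − α_j))^{−1} mod 13.
  i = 1 (α = 8): (8−11)(8−3)(8−1)(8−12) = (−3)·5·7·(−4) = 420 ≡ 4, so v_1 = 4^{−1} = 10 (mod 13).
  i = 2 (α = 11): (11−8)(11−3)(11−1)(11−12) = 3·8·10·(−1) = −240 ≡ 7, so v_2 = 7^{−1} = 2 (mod 13).
  i = 3 (α = 3): (3−8)(3−11)(3−1)(3−12) = (−5)·(−8)·2·(−9) = −720 ≡ 8, so v_3 = 8^{−1} = 5 (mod 13).
  i = 4 (α = 1): (1−8)(1−11)(1−3)(1−12) = (−7)·(−10)·(−2)·(−11) = 1540 ≡ 6, so v_4 = 6^{−1} = 11 (mod 13).
  i = 5 (α = 12): (12−8)(12−11)(12−3)(12−1) = 4·1·9·11 = 396 ≡ 6, so v_5 = 6^{−1} = 11 (mod 13).
  v = [10, 2, 5, 11, 11].
Step 2: syndromes of r = [0, 1, 7, 7, 10] (all sums mod 13).
  S_0 = Σ v_i r_i = 10·0 + 2·1 + 5·7 + 11·7 + 11·10 = 224 ≡ 3.
  S_1 = Σ v_i α_i r_i = 10·8·0 + 2·11·1 + 5·3·7 + 11·1·7 + 11·12·10 = 1524 ≡ 3.
  α_i^2 mod 13 = [12, 4, 9, 1, 1].
  S_2 = Σ v_i α_i^2 r_i = 10·12·0 + 2·4·1 + 5·9·7 + 11·1·7 + 11·1·10 = 510 ≡ 3.
  S = (3, 3, 3) ≠ 0, so r is not a codeword (an error is present).
Step 3: locate the error. For a single error e at position i, S_ℓ = v_i·e·α_i^ℓ, so α_err = S_1/S_0.
  S_0^{−1} = 3^{−1} = 9 (mod 13), so α_err = 3·9 = 27 ≡ 1 = α_4. Error position i = 4.
  Consistency check: S_2/S_1 = 3·9 = 27 ≡ 1 = α_err ✓ (single-error assumption holds).
Step 4: error magnitude e = S_0/v_4 = S_0·∏_{j≠4}(α_4 − α_j) = 3·6 = 18 ≡ 5 (mod 13).
Step 5: correct position 4: c_4 = r_4 − e = 7 − 5 ≡ 2 (mod 13). Hence c = [0, 1, 7, 2, 10].
  Check: interpolating c through the α_i gives m(x) = 6 + 9·x (degree < 2) with m(α_i) = c_i for every i, so c is indeed a codeword.


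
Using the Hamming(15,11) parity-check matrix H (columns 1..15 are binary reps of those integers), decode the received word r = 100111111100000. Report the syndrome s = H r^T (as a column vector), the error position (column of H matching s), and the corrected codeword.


s = (1, 0, 1, 0)^T, error position = 10, corrected codeword c = 100111111000000

Compute s = H r^T mod 2 one row at a time:
  s_1 = 1 + 1 + 1 + 0 + 0 + 0 + 0 + 0 = 3 ≡ 1 (mod 2).
  s_2 = 1 + 1 + 1 + 1 + 0 + 0 + 0 + 0 = 4 ≡ 0 (mod 2).
  s_3 = 0 + 0 + 1 + 1 + 1 + 0 + 0 + 0 = 3 ≡ 1 (mod 2).
  s_4 = 1 + 0 + 1 + 1 + 1 + 0 + 0 + 0 = 4 ≡ 0 (mod 2).
s = (1, 0, 1, 0)^T — this equals column 10 of H (binary 1010), so error is at position 10.
Correct: flip bit 10 of r = 100111111100000 to get c = 100111111000000.


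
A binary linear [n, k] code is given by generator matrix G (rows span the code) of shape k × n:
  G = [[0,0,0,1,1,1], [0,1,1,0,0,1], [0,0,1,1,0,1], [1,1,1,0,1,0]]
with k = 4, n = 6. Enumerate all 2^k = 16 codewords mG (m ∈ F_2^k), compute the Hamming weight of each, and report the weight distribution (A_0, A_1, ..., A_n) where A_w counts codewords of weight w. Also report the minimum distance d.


Weight distribution: A_0 = 1, A_2 = 4, A_3 = 6, A_4 = 3, A_5 = 2. Minimum distance d = 2.

Enumerate all 2^4 = 16 messages m ∈ F_2^4.
For each, compute codeword c = mG in F_2^6, then tally its weight.
  m = 0000 → c = 000000, weight = 0.
  m = 1000 → c = 000111, weight = 3.
  m = 0100 → c = 011001, weight = 3.
  m = 1100 → c = 011110, weight = 4.
  m = 0010 → c = 001101, weight = 3.
  m = 1010 → c = 001010, weight = 2.
  m = 0110 → c = 010100, weight = 2.
  m = 1110 → c = 010011, weight = 3.
  m = 0001 → c = 111010, weight = 4.
  m = 1001 → c = 111101, weight = 5.
  m = 0101 → c = 100011, weight = 3.
  m = 1101 → c = 100100, weight = 2.
  m = 0011 → c = 110111, weight = 5.
  m = 1011 → c = 110000, weight = 2.
  m = 0111 → c = 101110, weight = 4.
  m = 1111 → c = 101001, weight = 3.
Tally weights:
  weight 0: 1 codewords.
  weight 2: 4 codewords.
  weight 3: 6 codewords.
  weight 4: 3 codewords.
  weight 5: 2 codewords.
Minimum distance d = smallest w > 0 with A_w > 0 = 2.
Sanity: Σ A_w = 16 = 2^4 = 16 ✓.


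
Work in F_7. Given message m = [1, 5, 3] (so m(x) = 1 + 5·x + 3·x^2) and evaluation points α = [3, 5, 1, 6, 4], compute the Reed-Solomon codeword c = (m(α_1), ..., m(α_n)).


c = [1, 3, 2, 6, 6]

Message polynomial: m(x) = 1 + 5·x + 3·x^2 (mod 7).
For each evaluation point α_i, compute m(α_i) mod 7:
  α_1 = 3: Horner steps 3 → 0 → 1, so m(3) = 1.
  α_2 = 5: Horner steps 3 → 6 → 3, so m(5) = 3.
  α_3 = 1: Horner steps 3 → 1 → 2, so m(1) = 2.
  α_4 = 6: Horner steps 3 → 2 → 6, so m(6) = 6.
  α_5 = 4: Horner steps 3 → 3 → 6, so m(4) = 6.
Codeword c = [1, 3, 2, 6, 6] ∈ F_7^5.


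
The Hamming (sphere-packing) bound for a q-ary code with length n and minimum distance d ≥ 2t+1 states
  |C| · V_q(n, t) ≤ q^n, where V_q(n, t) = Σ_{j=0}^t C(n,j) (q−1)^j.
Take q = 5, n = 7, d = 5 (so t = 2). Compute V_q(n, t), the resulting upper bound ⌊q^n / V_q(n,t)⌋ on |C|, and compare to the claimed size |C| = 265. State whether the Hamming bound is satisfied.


V_q(n, t) = 365, q^n = 78125, Hamming bound = 214, |C| = 265 > bound (violated).

Step 1: Compute V_q(n, t) = Σ_{j=0}^2 C(n, j) (q−1)^j.
  j = 0: C(7,0)·(4)^0 = 1·1 = 1.
  j = 1: C(7,1)·(4)^1 = 7·4 = 28.
  j = 2: C(7,2)·(4)^2 = 21·16 = 336.
  V_q(n, t) = 1 + 28 + 336 = 365.
Step 2: q^n = 5^7 = 78125.
Step 3: Hamming bound ⌊q^n / V_q(n,t)⌋ = ⌊78125/365⌋ = 214.
Step 4: Compare |C| = 265 to 214: violated.
The claimed |C| lies above the Hamming bound, so no 5-ary code of length 7 with d ≥ 5 can have 265 codewords.


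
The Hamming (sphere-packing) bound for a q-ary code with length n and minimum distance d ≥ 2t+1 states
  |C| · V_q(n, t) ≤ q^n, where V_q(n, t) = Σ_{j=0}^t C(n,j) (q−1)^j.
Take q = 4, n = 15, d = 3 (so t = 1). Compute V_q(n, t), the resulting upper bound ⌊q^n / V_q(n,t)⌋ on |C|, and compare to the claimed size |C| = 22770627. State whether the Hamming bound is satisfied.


V_q(n, t) = 46, q^n = 1073741824, Hamming bound = 23342213, |C| = 22770627 ≤ bound (satisfied).

Step 1: Compute V_q(n, t) = Σ_{j=0}^1 C(n, j) (q−1)^j.
  j = 0: C(15,0)·(3)^0 = 1·1 = 1.
  j = 1: C(15,1)·(3)^1 = 15·3 = 45.
  V_q(n, t) = 1 + 45 = 46.
Step 2: q^n = 4^15 = 1073741824.
Step 3: Hamming bound ⌊q^n / V_q(n,t)⌋ = ⌊1073741824/46⌋ = 23342213.
Step 4: Compare |C| = 22770627 to 23342213: satisfied.
The claimed |C| lies below the Hamming bound.


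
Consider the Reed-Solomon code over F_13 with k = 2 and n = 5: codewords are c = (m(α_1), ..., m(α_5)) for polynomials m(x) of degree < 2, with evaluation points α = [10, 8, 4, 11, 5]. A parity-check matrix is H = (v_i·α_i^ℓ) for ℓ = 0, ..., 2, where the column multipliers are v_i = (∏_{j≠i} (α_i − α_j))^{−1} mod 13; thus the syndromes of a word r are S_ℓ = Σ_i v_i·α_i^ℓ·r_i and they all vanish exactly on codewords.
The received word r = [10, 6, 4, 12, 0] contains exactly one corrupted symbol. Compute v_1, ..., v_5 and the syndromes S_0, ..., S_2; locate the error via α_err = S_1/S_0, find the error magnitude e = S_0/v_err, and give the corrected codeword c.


S = (7, 2, 8), error at position 3, error magnitude e = 6, c = [10, 6, 11, 12, 0].

Step 1: column multipliers v_i = (∏_{j≠i}(α_i − α_j))^{−1} mod 13.
  i = 1 (α = 10): (10−8)(10−4)(10−11)(10−5) = 2·6·(−1)·5 = −60 ≡ 5, so v_1 = 5^{−1} = 8 (mod 13).
  i = 2 (α = 8): (8−10)(8−4)(8−11)(8−5) = (−2)·4·(−3)·3 = 72 ≡ 7, so v_2 = 7^{−1} = 2 (mod 13).
  i = 3 (α = 4): (4−10)(4−8)(4−11)(4−5) = (−6)·(−4)·(−7)·(−1) = 168 ≡ 12, so v_3 = 12^{−1} = 12 (mod 13).
  i = 4 (α = 11): (11−10)(11−8)(11−4)(11−5) = 1·3·7·6 = 126 ≡ 9, so v_4 = 9^{−1} = 3 (mod 13).
  i = 5 (α = 5): (5−10)(5−8)(5−4)(5−11) = (−5)·(−3)·1·(−6) = −90 ≡ 1, so v_5 = 1^{−1} = 1 (mod 13).
  v = [8, 2, 12, 3, 1].
Step 2: syndromes of r = [10, 6, 4, 12, 0] (all sums mod 13).
  S_0 = Σ v_i r_i = 8·10 + 2·6 + 12·4 + 3·12 + 1·0 = 176 ≡ 7.
  S_1 = Σ v_i α_i r_i = 8·10·10 + 2·8·6 + 12·4·4 + 3·11·12 + 1·5·0 = 1484 ≡ 2.
  α_i^2 mod 13 = [9, 12, 3, 4, 12].
  S_2 = Σ v_i α_i^2 r_i = 8·9·10 + 2·12·6 + 12·3·4 + 3·4·12 + 1·12·0 = 1152 ≡ 8.
  S = (7, 2, 8) ≠ 0, so r is not a codeword (an error is present).
Step 3: locate the error. For a single error e at position i, S_ℓ = v_i·e·α_i^ℓ, so α_err = S_1/S_0.
  S_0^{−1} = 7^{−1} = 2 (mod 13), so α_err = 2·2 = 4 ≡ 4 = α_3. Error position i = 3.
  Consistency check: S_2/S_1 = 8·7 = 56 ≡ 4 = α_err ✓ (single-error assumption holds).
Step 4: error magnitude e = S_0/v_3 = S_0·∏_{j≠3}(α_3 − α_j) = 7·12 = 84 ≡ 6 (mod 13).
Step 5: correct position 3: c_3 = r_3 − e = 4 − 6 ≡ 11 (mod 13). Hence c = [10, 6, 11, 12, 0].
  Check: interpolating c through the α_i gives m(x) = 3 + 2·x (degree < 2) with m(α_i) = c_i for every i, so c is indeed a codeword.


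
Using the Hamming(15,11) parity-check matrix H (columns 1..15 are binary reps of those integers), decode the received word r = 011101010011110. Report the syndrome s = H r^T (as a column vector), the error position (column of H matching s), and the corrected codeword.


s = (1, 1, 1, 1)^T, error position = 15, corrected codeword c = 011101010011111

Compute s = H r^T mod 2 one row at a time:
  s_1 = 1 + 0 + 0 + 1 + 1 + 1 + 1 + 0 = 5 ≡ 1 (mod 2).
  s_2 = 1 + 0 + 1 + 0 + 1 + 1 + 1 + 0 = 5 ≡ 1 (mod 2).
  s_3 = 1 + 1 + 1 + 0 + 0 + 1 + 1 + 0 = 5 ≡ 1 (mod 2).
  s_4 = 0 + 1 + 0 + 0 + 0 + 1 + 1 + 0 = 3 ≡ 1 (mod 2).
s = (1, 1, 1, 1)^T — this equals column 15 of H (binary 1111), so error is at position 15.
Correct: flip bit 15 of r = 011101010011110 to get c = 011101010011111.


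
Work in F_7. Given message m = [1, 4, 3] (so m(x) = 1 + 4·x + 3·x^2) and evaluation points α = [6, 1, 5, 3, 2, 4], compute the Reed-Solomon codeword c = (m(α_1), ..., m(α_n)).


c = [0, 1, 5, 5, 0, 2]

Message polynomial: m(x) = 1 + 4·x + 3·x^2 (mod 7).
For each evaluation point α_i, compute m(α_i) mod 7:
  α_1 = 6: Horner steps 3 → 1 → 0, so m(6) = 0.
  α_2 = 1: Horner steps 3 → 0 → 1, so m(1) = 1.
  α_3 = 5: Horner steps 3 → 5 → 5, so m(5) = 5.
  α_4 = 3: Horner steps 3 → 6 → 5, so m(3) = 5.
  α_5 = 2: Horner steps 3 → 3 → 0, so m(2) = 0.
  α_6 = 4: Horner steps 3 → 2 → 2, so m(4) = 2.
Codeword c = [0, 1, 5, 5, 0, 2] ∈ F_7^6.


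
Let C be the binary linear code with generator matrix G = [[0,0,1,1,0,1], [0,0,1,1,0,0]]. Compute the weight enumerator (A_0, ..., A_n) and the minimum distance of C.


Weight distribution: A_0 = 1, A_1 = 1, A_2 = 1, A_3 = 1. Minimum distance d = 1.

Enumerate all 2^2 = 4 messages m ∈ F_2^2.
For each, compute codeword c = mG in F_2^6, then tally its weight.
  m = 00 → c = 000000, weight = 0.
  m = 10 → c = 001101, weight = 3.
  m = 01 → c = 001100, weight = 2.
  m = 11 → c = 000001, weight = 1.
Tally weights:
  weight 0: 1 codewords.
  weight 1: 1 codewords.
  weight 2: 1 codewords.
  weight 3: 1 codewords.
Minimum distance d = smallest w > 0 with A_w > 0 = 1.
Sanity: Σ A_w = 4 = 2^2 = 4 ✓.


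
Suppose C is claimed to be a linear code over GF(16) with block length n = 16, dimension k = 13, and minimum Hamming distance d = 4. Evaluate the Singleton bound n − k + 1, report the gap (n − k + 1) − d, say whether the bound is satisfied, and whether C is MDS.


Singleton RHS = n − k + 1 = 4, slack = 0, bound satisfied, MDS.

Singleton bound: d ≤ n − k + 1.
Here n = 16, k = 13, so n − k + 1 = 4.
Given d = 4, check d ≤ 4: YES.
Slack = (n − k + 1) − d = 0.
The code is MDS (slack = 0).
Description: the claimed parameters are [16, 13, 4]_16; such a code would be MDS (meets Singleton bound).


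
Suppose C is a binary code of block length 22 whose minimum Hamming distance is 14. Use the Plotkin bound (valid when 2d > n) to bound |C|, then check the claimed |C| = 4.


Plotkin bound M ≤ 4; given |C| = 4 ≤ bound (satisfied).

Check applicability: 2d = 28, n = 22.
2d − n = 6 > 0, so Plotkin applies.
Compute d/(2d−n) = 14/6 ≈ 2.3333.
⌊d/(2d−n)⌋ = 2.
Plotkin bound: M ≤ 2·2 = 4.
Given |C| = 4, check: satisfied.
This |C| is at the Plotkin bound.


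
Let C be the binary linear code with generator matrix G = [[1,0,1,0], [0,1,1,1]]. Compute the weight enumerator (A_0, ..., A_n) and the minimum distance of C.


Weight distribution: A_0 = 1, A_2 = 1, A_3 = 2. Minimum distance d = 2.

Enumerate all 2^2 = 4 messages m ∈ F_2^2.
For each, compute codeword c = mG in F_2^4, then tally its weight.
  m = 00 → c = 0000, weight = 0.
  m = 10 → c = 1010, weight = 2.
  m = 01 → c = 0111, weight = 3.
  m = 11 → c = 1101, weight = 3.
Tally weights:
  weight 0: 1 codewords.
  weight 2: 1 codewords.
  weight 3: 2 codewords.
Minimum distance d = smallest w > 0 with A_w > 0 = 2.
Sanity: Σ A_w = 4 = 2^2 = 4 ✓.


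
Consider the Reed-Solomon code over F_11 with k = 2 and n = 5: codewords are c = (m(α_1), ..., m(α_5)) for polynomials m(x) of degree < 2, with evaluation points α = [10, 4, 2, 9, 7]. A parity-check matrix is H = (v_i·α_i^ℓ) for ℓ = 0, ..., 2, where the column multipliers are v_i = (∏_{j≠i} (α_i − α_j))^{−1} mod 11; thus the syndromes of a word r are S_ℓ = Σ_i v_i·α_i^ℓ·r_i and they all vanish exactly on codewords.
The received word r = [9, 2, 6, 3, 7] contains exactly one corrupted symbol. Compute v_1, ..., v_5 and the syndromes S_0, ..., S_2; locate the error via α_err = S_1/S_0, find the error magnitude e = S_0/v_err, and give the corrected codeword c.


S = (8, 3, 8), error at position 1, error magnitude e = 8, c = [1, 2, 6, 3, 7].

Step 1: column multipliers v_i = (∏_{j≠i}(α_i − α_j))^{−1} mod 11.
  i = 1 (α = 10): (10−4)(10−2)(10−9)(10−7) = 6·8·1·3 = 144 ≡ 1, so v_1 = 1^{−1} = 1 (mod 11).
  i = 2 (α = 4): (4−10)(4−2)(4−9)(4−7) = (−6)·2·(−5)·(−3) = −180 ≡ 7, so v_2 = 7^{−1} = 8 (mod 11).
  i = 3 (α = 2): (2−10)(2−4)(2−9)(2−7) = (−8)·(−2)·(−7)·(−5) = 560 ≡ 10, so v_3 = 10^{−1} = 10 (mod 11).
  i = 4 (α = 9): (9−10)(9−4)(9−2)(9−7) = (−1)·5·7·2 = −70 ≡ 7, so v_4 = 7^{−1} = 8 (mod 11).
  i = 5 (α = 7): (7−10)(7−4)(7−2)(7−9) = (−3)·3·5·(−2) = 90 ≡ 2, so v_5 = 2^{−1} = 6 (mod 11).
  v = [1, 8, 10, 8, 6].
Step 2: syndromes of r = [9, 2, 6, 3, 7] (all sums mod 11).
  S_0 = Σ v_i r_i = 1·9 + 8·2 + 10·6 + 8·3 + 6·7 = 151 ≡ 8.
  S_1 = Σ v_i α_i r_i = 1·10·9 + 8·4·2 + 10·2·6 + 8·9·3 + 6·7·7 = 784 ≡ 3.
  α_i^2 mod 11 = [1, 5, 4, 4, 5].
  S_2 = Σ v_i α_i^2 r_i = 1·1·9 + 8·5·2 + 10·4·6 + 8·4·3 + 6·5·7 = 635 ≡ 8.
  S = (8, 3, 8) ≠ 0, so r is not a codeword (an error is present).
Step 3: locate the error. For a single error e at position i, S_ℓ = v_i·e·α_i^ℓ, so α_err = S_1/S_0.
  S_0^{−1} = 8^{−1} = 7 (mod 11), so α_err = 3·7 = 21 ≡ 10 = α_1. Error position i = 1.
  Consistency check: S_2/S_1 = 8·4 = 32 ≡ 10 = α_err ✓ (single-error assumption holds).
Step 4: error magnitude e = S_0/v_1 = S_0·∏_{j≠1}(α_1 − α_j) = 8·1 = 8 ≡ 8 (mod 11).
Step 5: correct position 1: c_1 = r_1 − e = 9 − 8 ≡ 1 (mod 11). Hence c = [1, 2, 6, 3, 7].
  Check: interpolating c through the α_i gives m(x) = 10 + 9·x (degree < 2) with m(α_i) = c_i for every i, so c is indeed a codeword.


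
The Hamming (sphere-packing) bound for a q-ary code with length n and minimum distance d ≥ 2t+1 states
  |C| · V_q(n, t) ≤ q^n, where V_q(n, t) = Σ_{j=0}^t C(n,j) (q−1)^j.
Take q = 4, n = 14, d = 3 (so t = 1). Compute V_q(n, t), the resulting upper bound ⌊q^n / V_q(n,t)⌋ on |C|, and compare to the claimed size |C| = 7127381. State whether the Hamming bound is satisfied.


V_q(n, t) = 43, q^n = 268435456, Hamming bound = 6242685, |C| = 7127381 > bound (violated).

Step 1: Compute V_q(n, t) = Σ_{j=0}^1 C(n, j) (q−1)^j.
  j = 0: C(14,0)·(3)^0 = 1·1 = 1.
  j = 1: C(14,1)·(3)^1 = 14·3 = 42.
  V_q(n, t) = 1 + 42 = 43.
Step 2: q^n = 4^14 = 268435456.
Step 3: Hamming bound ⌊q^n / V_q(n,t)⌋ = ⌊268435456/43⌋ = 6242685.
Step 4: Compare |C| = 7127381 to 6242685: violated.
The claimed |C| lies above the Hamming bound, so no 4-ary code of length 14 with d ≥ 3 can have 7127381 codewords.


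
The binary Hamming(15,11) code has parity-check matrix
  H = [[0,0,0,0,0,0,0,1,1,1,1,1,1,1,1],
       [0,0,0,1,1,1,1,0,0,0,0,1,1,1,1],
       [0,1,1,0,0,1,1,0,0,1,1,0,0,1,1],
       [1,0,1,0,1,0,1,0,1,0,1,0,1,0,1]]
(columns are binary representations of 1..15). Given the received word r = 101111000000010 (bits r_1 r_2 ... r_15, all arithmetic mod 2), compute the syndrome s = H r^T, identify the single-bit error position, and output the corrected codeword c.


s = (1, 0, 1, 1)^T, error position = 11, corrected codeword c = 101111000010010

Compute s = H r^T mod 2 one row at a time:
  s_1 = 0 + 0 + 0 + 0 + 0 + 0 + 1 + 0 = 1 ≡ 1 (mod 2).
  s_2 = 1 + 1 + 1 + 0 + 0 + 0 + 1 + 0 = 4 ≡ 0 (mod 2).
  s_3 = 0 + 1 + 1 + 0 + 0 + 0 + 1 + 0 = 3 ≡ 1 (mod 2).
  s_4 = 1 + 1 + 1 + 0 + 0 + 0 + 0 + 0 = 3 ≡ 1 (mod 2).
s = (1, 0, 1, 1)^T — this equals column 11 of H (binary 1011), so error is at position 11.
Correct: flip bit 11 of r = 101111000000010 to get c = 101111000010010.


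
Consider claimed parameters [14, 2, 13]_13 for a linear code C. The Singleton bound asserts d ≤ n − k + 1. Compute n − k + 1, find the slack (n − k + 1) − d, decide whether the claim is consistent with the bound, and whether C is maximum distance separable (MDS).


Singleton RHS = n − k + 1 = 13, slack = 0, bound satisfied, MDS.

Singleton bound: d ≤ n − k + 1.
Here n = 14, k = 2, so n − k + 1 = 13.
Given d = 13, check d ≤ 13: YES.
Slack = (n − k + 1) − d = 0.
The code is MDS (slack = 0).
Description: the claimed parameters are [14, 2, 13]_13; such a code would be MDS (meets Singleton bound).


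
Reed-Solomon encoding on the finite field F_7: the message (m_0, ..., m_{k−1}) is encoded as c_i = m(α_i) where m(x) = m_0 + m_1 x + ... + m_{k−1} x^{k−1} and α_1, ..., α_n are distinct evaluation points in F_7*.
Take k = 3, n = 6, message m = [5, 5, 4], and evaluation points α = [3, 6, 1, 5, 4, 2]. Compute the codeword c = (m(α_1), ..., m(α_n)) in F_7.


c = [0, 4, 0, 4, 5, 3]

Message polynomial: m(x) = 5 + 5·x + 4·x^2 (mod 7).
For each evaluation point α_i, compute m(α_i) mod 7:
  α_1 = 3: Horner steps 4 → 3 → 0, so m(3) = 0.
  α_2 = 6: Horner steps 4 → 1 → 4, so m(6) = 4.
  α_3 = 1: Horner steps 4 → 2 → 0, so m(1) = 0.
  α_4 = 5: Horner steps 4 → 4 → 4, so m(5) = 4.
  α_5 = 4: Horner steps 4 → 0 → 5, so m(4) = 5.
  α_6 = 2: Horner steps 4 → 6 → 3, so m(2) = 3.
Codeword c = [0, 4, 0, 4, 5, 3] ∈ F_7^6.


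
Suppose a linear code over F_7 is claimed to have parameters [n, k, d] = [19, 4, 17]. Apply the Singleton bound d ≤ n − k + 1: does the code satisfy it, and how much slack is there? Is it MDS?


Singleton RHS = n − k + 1 = 16, slack = -1, bound violated (no such code; not MDS).

Singleton bound: d ≤ n − k + 1.
Here n = 19, k = 4, so n − k + 1 = 16.
Given d = 17, check d ≤ 16: NO.
Slack = (n − k + 1) − d = -1.
The slack is negative: d = 17 exceeds n − k + 1 = 16 by 1, so the Singleton bound is violated and no linear [19, 4, 17]_7 code can exist. In particular it is not MDS (MDS requires d = n − k + 1 exactly).
Description: the claimed parameters are [19, 4, 17]_7; such a code would be impossible (violates the Singleton bound).


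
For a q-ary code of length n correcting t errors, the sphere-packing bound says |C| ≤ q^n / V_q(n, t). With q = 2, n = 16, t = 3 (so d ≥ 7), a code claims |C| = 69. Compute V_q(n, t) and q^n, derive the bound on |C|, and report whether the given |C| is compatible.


V_q(n, t) = 697, q^n = 65536, Hamming bound = 94, |C| = 69 ≤ bound (satisfied).

Step 1: Compute V_q(n, t) = Σ_{j=0}^3 C(n, j) (q−1)^j.
  j = 0: C(16,0)·(1)^0 = 1·1 = 1.
  j = 1: C(16,1)·(1)^1 = 16·1 = 16.
  j = 2: C(16,2)·(1)^2 = 120·1 = 120.
  j = 3: C(16,3)·(1)^3 = 560·1 = 560.
  V_q(n, t) = 1 + 16 + 120 + 560 = 697.
Step 2: q^n = 2^16 = 65536.
Step 3: Hamming bound ⌊q^n / V_q(n,t)⌋ = ⌊65536/697⌋ = 94.
Step 4: Compare |C| = 69 to 94: satisfied.
The claimed |C| lies below the Hamming bound.


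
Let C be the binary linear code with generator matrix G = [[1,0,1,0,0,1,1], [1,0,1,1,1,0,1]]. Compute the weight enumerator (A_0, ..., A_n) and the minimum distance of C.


Weight distribution: A_0 = 1, A_3 = 1, A_4 = 1, A_5 = 1. Minimum distance d = 3.

Enumerate all 2^2 = 4 messages m ∈ F_2^2.
For each, compute codeword c = mG in F_2^7, then tally its weight.
  m = 00 → c = 0000000, weight = 0.
  m = 10 → c = 1010011, weight = 4.
  m = 01 → c = 1011101, weight = 5.
  m = 11 → c = 0001110, weight = 3.
Tally weights:
  weight 0: 1 codewords.
  weight 3: 1 codewords.
  weight 4: 1 codewords.
  weight 5: 1 codewords.
Minimum distance d = smallest w > 0 with A_w > 0 = 3.
Sanity: Σ A_w = 4 = 2^2 = 4 ✓.


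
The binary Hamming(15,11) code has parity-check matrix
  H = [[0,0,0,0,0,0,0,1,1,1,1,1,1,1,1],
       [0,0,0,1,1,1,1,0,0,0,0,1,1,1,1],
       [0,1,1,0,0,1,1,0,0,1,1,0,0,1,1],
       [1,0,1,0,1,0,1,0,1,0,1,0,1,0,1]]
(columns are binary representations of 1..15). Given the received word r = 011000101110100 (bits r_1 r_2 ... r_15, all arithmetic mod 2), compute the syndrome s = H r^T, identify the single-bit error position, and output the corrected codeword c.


s = (0, 0, 1, 1)^T, error position = 3, corrected codeword c = 010000101110100

Compute s = H r^T mod 2 one row at a time:
  s_1 = 0 + 1 + 1 + 1 + 0 + 1 + 0 + 0 = 4 ≡ 0 (mod 2).
  s_2 = 0 + 0 + 0 + 1 + 0 + 1 + 0 + 0 = 2 ≡ 0 (mod 2).
  s_3 = 1 + 1 + 0 + 1 + 1 + 1 + 0 + 0 = 5 ≡ 1 (mod 2).
  s_4 = 0 + 1 + 0 + 1 + 1 + 1 + 1 + 0 = 5 ≡ 1 (mod 2).
s = (0, 0, 1, 1)^T — this equals column 3 of H (binary 0011), so error is at position 3.
Correct: flip bit 3 of r = 011000101110100 to get c = 010000101110100.


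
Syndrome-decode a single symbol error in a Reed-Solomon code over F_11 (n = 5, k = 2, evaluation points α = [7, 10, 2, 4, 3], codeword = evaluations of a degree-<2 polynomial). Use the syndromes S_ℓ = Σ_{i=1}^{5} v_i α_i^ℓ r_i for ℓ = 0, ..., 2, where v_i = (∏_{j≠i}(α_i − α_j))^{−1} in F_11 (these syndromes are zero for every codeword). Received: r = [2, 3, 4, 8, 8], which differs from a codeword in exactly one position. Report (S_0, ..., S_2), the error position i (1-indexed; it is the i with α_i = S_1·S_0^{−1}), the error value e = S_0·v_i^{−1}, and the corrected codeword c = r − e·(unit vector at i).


S = (6, 2, 8), error at position 4, error magnitude e = 7, c = [2, 3, 4, 1, 8].

Step 1: column multipliers v_i = (∏_{j≠i}(α_i − α_j))^{−1} mod 11.
  i = 1 (α = 7): (7−10)(7−2)(7−4)(7−3) = (−3)·5·3·4 = −180 ≡ 7, so v_1 = 7^{−1} = 8 (mod 11).
  i = 2 (α = 10): (10−7)(10−2)(10−4)(10−3) = 3·8·6·7 = 1008 ≡ 7, so v_2 = 7^{−1} = 8 (mod 11).
  i = 3 (α = 2): (2−7)(2−10)(2−4)(2−3) = (−5)·(−8)·(−2)·(−1) = 80 ≡ 3, so v_3 = 3^{−1} = 4 (mod 11).
  i = 4 (α = 4): (4−7)(4−10)(4−2)(4−3) = (−3)·(−6)·2·1 = 36 ≡ 3, so v_4 = 3^{−1} = 4 (mod 11).
  i = 5 (α = 3): (3−7)(3−10)(3−2)(3−4) = (−4)·(−7)·1·(−1) = −28 ≡ 5, so v_5 = 5^{−1} = 9 (mod 11).
  v = [8, 8, 4, 4, 9].
Step 2: syndromes of r = [2, 3, 4, 8, 8] (all sums mod 11).
  S_0 = Σ v_i r_i = 8·2 + 8·3 + 4·4 + 4·8 + 9·8 = 160 ≡ 6.
  S_1 = Σ v_i α_i r_i = 8·7·2 + 8·10·3 + 4·2·4 + 4·4·8 + 9·3·8 = 728 ≡ 2.
  α_i^2 mod 11 = [5, 1, 4, 5, 9].
  S_2 = Σ v_i α_i^2 r_i = 8·5·2 + 8·1·3 + 4·4·4 + 4·5·8 + 9·9·8 = 976 ≡ 8.
  S = (6, 2, 8) ≠ 0, so r is not a codeword (an error is present).
Step 3: locate the error. For a single error e at position i, S_ℓ = v_i·e·α_i^ℓ, so α_err = S_1/S_0.
  S_0^{−1} = 6^{−1} = 2 (mod 11), so α_err = 2·2 = 4 ≡ 4 = α_4. Error position i = 4.
  Consistency check: S_2/S_1 = 8·6 = 48 ≡ 4 = α_err ✓ (single-error assumption holds).
Step 4: error magnitude e = S_0/v_4 = S_0·∏_{j≠4}(α_4 − α_j) = 6·3 = 18 ≡ 7 (mod 11).
Step 5: correct position 4: c_4 = r_4 − e = 8 − 7 ≡ 1 (mod 11). Hence c = [2, 3, 4, 1, 8].
  Check: interpolating c through the α_i gives m(x) = 7 + 4·x (degree < 2) with m(α_i) = c_i for every i, so c is indeed a codeword.


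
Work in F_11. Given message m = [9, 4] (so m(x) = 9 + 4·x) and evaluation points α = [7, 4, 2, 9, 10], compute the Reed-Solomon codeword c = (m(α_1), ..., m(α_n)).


c = [4, 3, 6, 1, 5]

Message polynomial: m(x) = 9 + 4·x (mod 11).
For each evaluation point α_i, compute m(α_i) mod 11:
  α_1 = 7: Horner steps 4 → 4, so m(7) = 4.
  α_2 = 4: Horner steps 4 → 3, so m(4) = 3.
  α_3 = 2: Horner steps 4 → 6, so m(2) = 6.
  α_4 = 9: Horner steps 4 → 1, so m(9) = 1.
  α_5 = 10: Horner steps 4 → 5, so m(10) = 5.
Codeword c = [4, 3, 6, 1, 5] ∈ F_11^5.


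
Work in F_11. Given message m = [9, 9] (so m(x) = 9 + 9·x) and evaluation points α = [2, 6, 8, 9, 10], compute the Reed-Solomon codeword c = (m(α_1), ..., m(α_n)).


c = [5, 8, 4, 2, 0]

Message polynomial: m(x) = 9 + 9·x (mod 11).
For each evaluation point α_i, compute m(α_i) mod 11:
  α_1 = 2: Horner steps 9 → 5, so m(2) = 5.
  α_2 = 6: Horner steps 9 → 8, so m(6) = 8.
  α_3 = 8: Horner steps 9 → 4, so m(8) = 4.
  α_4 = 9: Horner steps 9 → 2, so m(9) = 2.
  α_5 = 10: Horner steps 9 → 0, so m(10) = 0.
Codeword c = [5, 8, 4, 2, 0] ∈ F_11^5.


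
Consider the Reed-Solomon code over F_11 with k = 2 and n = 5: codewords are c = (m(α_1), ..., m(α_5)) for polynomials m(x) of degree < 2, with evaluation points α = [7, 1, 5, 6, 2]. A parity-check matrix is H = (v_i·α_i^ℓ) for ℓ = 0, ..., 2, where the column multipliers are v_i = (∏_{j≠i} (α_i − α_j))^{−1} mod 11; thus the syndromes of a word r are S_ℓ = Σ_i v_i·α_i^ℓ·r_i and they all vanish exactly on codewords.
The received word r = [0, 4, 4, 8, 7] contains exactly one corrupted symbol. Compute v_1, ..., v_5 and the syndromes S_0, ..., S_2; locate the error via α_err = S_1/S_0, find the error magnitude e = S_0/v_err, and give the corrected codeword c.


S = (5, 3, 4), error at position 3, error magnitude e = 10, c = [0, 4, 5, 8, 7].

Step 1: column multipliers v_i = (∏_{j≠i}(α_i − α_j))^{−1} mod 11.
  i = 1 (α = 7): (7−1)(7−5)(7−6)(7−2) = 6·2·1·5 = 60 ≡ 5, so v_1 = 5^{−1} = 9 (mod 11).
  i = 2 (α = 1): (1−7)(1−5)(1−6)(1−2) = (−6)·(−4)·(−5)·(−1) = 120 ≡ 10, so v_2 = 10^{−1} = 10 (mod 11).
  i = 3 (α = 5): (5−7)(5−1)(5−6)(5−2) = (−2)·4·(−1)·3 = 24 ≡ 2, so v_3 = 2^{−1} = 6 (mod 11).
  i = 4 (α = 6): (6−7)(6−1)(6−5)(6−2) = (−1)·5·1·4 = −20 ≡ 2, so v_4 = 2^{−1} = 6 (mod 11).
  i = 5 (α = 2): (2−7)(2−1)(2−5)(2−6) = (−5)·1·(−3)·(−4) = −60 ≡ 6, so v_5 = 6^{−1} = 2 (mod 11).
  v = [9, 10, 6, 6, 2].
Step 2: syndromes of r = [0, 4, 4, 8, 7] (all sums mod 11).
  S_0 = Σ v_i r_i = 9·0 + 10·4 + 6·4 + 6·8 + 2·7 = 126 ≡ 5.
  S_1 = Σ v_i α_i r_i = 9·7·0 + 10·1·4 + 6·5·4 + 6·6·8 + 2·2·7 = 476 ≡ 3.
  α_i^2 mod 11 = [5, 1, 3, 3, 4].
  S_2 = Σ v_i α_i^2 r_i = 9·5·0 + 10·1·4 + 6·3·4 + 6·3·8 + 2·4·7 = 312 ≡ 4.
  S = (5, 3, 4) ≠ 0, so r is not a codeword (an error is present).
Step 3: locate the error. For a single error e at position i, S_ℓ = v_i·e·α_i^ℓ, so α_err = S_1/S_0.
  S_0^{−1} = 5^{−1} = 9 (mod 11), so α_err = 3·9 = 27 ≡ 5 = α_3. Error position i = 3.
  Consistency check: S_2/S_1 = 4·4 = 16 ≡ 5 = α_err ✓ (single-error assumption holds).
Step 4: error magnitude e = S_0/v_3 = S_0·∏_{j≠3}(α_3 − α_j) = 5·2 = 10 ≡ 10 (mod 11).
Step 5: correct position 3: c_3 = r_3 − e = 4 − 10 ≡ 5 (mod 11). Hence c = [0, 4, 5, 8, 7].
  Check: interpolating c through the α_i gives m(x) = 1 + 3·x (degree < 2) with m(α_i) = c_i for every i, so c is indeed a codeword.


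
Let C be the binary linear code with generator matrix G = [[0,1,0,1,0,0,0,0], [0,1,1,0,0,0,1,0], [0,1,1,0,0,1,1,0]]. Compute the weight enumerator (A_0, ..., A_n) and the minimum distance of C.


Weight distribution: A_0 = 1, A_1 = 1, A_2 = 1, A_3 = 3, A_4 = 2. Minimum distance d = 1.

Enumerate all 2^3 = 8 messages m ∈ F_2^3.
For each, compute codeword c = mG in F_2^8, then tally its weight.
  m = 000 → c = 00000000, weight = 0.
  m = 100 → c = 01010000, weight = 2.
  m = 010 → c = 01100010, weight = 3.
  m = 110 → c = 00110010, weight = 3.
  m = 001 → c = 01100110, weight = 4.
  m = 101 → c = 00110110, weight = 4.
  m = 011 → c = 00000100, weight = 1.
  m = 111 → c = 01010100, weight = 3.
Tally weights:
  weight 0: 1 codewords.
  weight 1: 1 codewords.
  weight 2: 1 codewords.
  weight 3: 3 codewords.
  weight 4: 2 codewords.
Minimum distance d = smallest w > 0 with A_w > 0 = 1.
Sanity: Σ A_w = 8 = 2^3 = 8 ✓.


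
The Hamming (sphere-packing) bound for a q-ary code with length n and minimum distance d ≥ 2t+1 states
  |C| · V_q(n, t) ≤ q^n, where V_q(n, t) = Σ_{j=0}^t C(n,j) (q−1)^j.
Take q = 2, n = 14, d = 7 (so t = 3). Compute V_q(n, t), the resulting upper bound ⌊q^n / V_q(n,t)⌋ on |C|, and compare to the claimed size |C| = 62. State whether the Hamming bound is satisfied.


V_q(n, t) = 470, q^n = 16384, Hamming bound = 34, |C| = 62 > bound (violated).

Step 1: Compute V_q(n, t) = Σ_{j=0}^3 C(n, j) (q−1)^j.
  j = 0: C(14,0)·(1)^0 = 1·1 = 1.
  j = 1: C(14,1)·(1)^1 = 14·1 = 14.
  j = 2: C(14,2)·(1)^2 = 91·1 = 91.
  j = 3: C(14,3)·(1)^3 = 364·1 = 364.
  V_q(n, t) = 1 + 14 + 91 + 364 = 470.
Step 2: q^n = 2^14 = 16384.
Step 3: Hamming bound ⌊q^n / V_q(n,t)⌋ = ⌊16384/470⌋ = 34.
Step 4: Compare |C| = 62 to 34: violated.
The claimed |C| lies above the Hamming bound, so no 2-ary code of length 14 with d ≥ 7 can have 62 codewords.
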